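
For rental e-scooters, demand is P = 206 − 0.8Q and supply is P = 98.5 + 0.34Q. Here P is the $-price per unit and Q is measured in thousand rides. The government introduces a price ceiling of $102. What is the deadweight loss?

Competitive equilibrium: 206 − 0.8Q = 98.5 + 0.34Q → Q* = 94.29825, P* = 130.5614.
At the ceiling P = 102, quantity supplied = (102 − 98.5)/0.34 = 10.29412.
Willingness to pay at Q' = 10.29412: 206 − 0.8·10.29412 = 197.7647.
ΔQ = 94.29825 − 10.29412 = 84.00413; wedge = 197.7647 − 102 = 95.7647.
DWL = ½ × 84.00413 × 95.7647 = $4022.32 thousand.

$4022.32 thousand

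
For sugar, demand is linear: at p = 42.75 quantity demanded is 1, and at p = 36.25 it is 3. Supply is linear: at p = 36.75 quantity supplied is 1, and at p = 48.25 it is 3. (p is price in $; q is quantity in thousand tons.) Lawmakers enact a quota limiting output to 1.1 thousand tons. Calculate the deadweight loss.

Demand slope = (36.25 − 42.75)/(3 − 1) = −3.25, so p = 46 − 3.25q.
Supply slope = (48.25 − 36.75)/(3 − 1) = 5.75, so p = 31 + 5.75q.
Competitive equilibrium: 46 − 3.25q = 31 + 5.75q → q* = 1.6667, p* = 40.5833.
At q = 1.1: demand price = 46 − 3.25·1.1 = 42.425; supply price = 31 + 5.75·1.1 = 37.325.
Δq = 1.6667 − 1.1 = 0.5667; wedge = 42.425 − 37.325 = 5.1.
Deadweight loss = ½ × 0.5667 × 5.1 = $1.445 thousand.

$1.445 thousand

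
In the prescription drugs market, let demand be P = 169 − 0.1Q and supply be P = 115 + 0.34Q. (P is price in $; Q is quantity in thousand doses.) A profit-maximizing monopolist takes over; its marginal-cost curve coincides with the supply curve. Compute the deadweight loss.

Competitive equilibrium: 169 − 0.1Q = 115 + 0.34Q → Q* = 122.7273, P* = 156.7273.
Marginal revenue: MR = 169 − 0.2Q. Set MR = MC: 169 − 0.2Q = 115 + 0.34Q → Q_m = 100.
Price P_m = 169 − 0.1·100 = 159; MC(Q_m) = 115 + 0.34·100 = 149.
Competitive Q* = 122.7273, so ΔQ = 22.7273; wedge = 159 − 149 = 10.
DWL = ½ × 22.7273 × 10 = $113.64 thousand.

$113.64 thousand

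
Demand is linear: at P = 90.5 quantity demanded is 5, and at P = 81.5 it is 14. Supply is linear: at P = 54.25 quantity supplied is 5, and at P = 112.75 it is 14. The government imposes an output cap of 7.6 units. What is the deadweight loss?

Demand slope = (81.5 − 90.5)/(14 − 5) = −1, so P = 95.5 − Q.
Supply slope = (112.75 − 54.25)/(14 − 5) = 6.5, so P = 21.75 + 6.5Q.
Competitive equilibrium: 95.5 − Q = 21.75 + 6.5Q → Q* = 9.8333, P* = 85.6667.
At Q = 7.6: demand price = 95.5 − 1·7.6 = 87.9; supply price = 21.75 + 6.5·7.6 = 71.15.
ΔQ = 9.8333 − 7.6 = 2.2333; wedge = 87.9 − 71.15 = 16.75.
Welfare loss = ½ × 2.2333 × 16.75 = 18.70.

18.70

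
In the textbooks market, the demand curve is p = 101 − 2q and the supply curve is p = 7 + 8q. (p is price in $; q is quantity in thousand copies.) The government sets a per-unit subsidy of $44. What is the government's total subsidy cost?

Competitive equilibrium: 101 − 2q = 7 + 8q → q* = 9.4, p* = 82.2.
The subsidy lowers effective supply by 44: p = 8q − 37.
New quantity: 101 − 2q = 8q − 37 → q' = 13.8.
Total subsidy cost = 44 × 13.8 = $607.20 thousand.

$607.20 thousand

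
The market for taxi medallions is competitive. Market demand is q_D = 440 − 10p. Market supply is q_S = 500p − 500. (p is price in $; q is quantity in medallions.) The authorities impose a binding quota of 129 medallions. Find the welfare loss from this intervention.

In inverse form: demand p = 44 − 0.1q, supply p = 1 + 0.002q.
Competitive equilibrium: 44 − 0.1q = 1 + 0.002q → q* = 421.5686, p* = 1.8431.
At q = 129: demand price = 44 − 0.1·129 = 31.1; supply price = 1 + 0.002·129 = 1.258.
Δq = 421.5686 − 129 = 292.5686; wedge = 31.1 − 1.258 = 29.842.
The triangle = ½ × 292.5686 × 29.842 = $4365.42.

$4365.42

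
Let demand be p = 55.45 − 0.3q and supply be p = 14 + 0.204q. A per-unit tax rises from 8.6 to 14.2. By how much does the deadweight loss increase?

126.67

Competitive equilibrium: 55.45 − 0.3q = 14 + 0.204q → q* = 82.2421, p* = 30.7774.
For a per-unit tax t: Δq = t/0.504, so DWL = ½·t·(t/0.504) = t²/1.008.
At t = 8.6: DWL = 73.373. At t = 14.2: DWL = 200.04.
Increase = 200.04 − 73.373 = 126.67.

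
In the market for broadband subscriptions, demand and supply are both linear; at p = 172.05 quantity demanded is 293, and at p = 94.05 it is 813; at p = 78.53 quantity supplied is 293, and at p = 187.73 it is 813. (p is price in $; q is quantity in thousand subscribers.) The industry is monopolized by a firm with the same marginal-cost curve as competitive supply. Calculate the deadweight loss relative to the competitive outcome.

Demand slope = (94.05 − 172.05)/(813 − 293) = −0.15, so p = 216 − 0.15q.
Supply slope = (187.73 − 78.53)/(813 − 293) = 0.21, so p = 17 + 0.21q.
Competitive equilibrium: 216 − 0.15q = 17 + 0.21q → q* = 552.77778, p* = 133.08333.
Marginal revenue: MR = 216 − 0.3q. Set MR = MC: 216 − 0.3q = 17 + 0.21q → q_m = 390.19608.
Price p_m = 216 − 0.15·390.19608 = 157.47059; MC(q_m) = 17 + 0.21·390.19608 = 98.94118.
Competitive q* = 552.77778, so Δq = 162.5817; wedge = 157.47059 − 98.94118 = 58.52941.
DWL = ½ × 162.5817 × 58.52941 = $4757.91 thousand.

$4757.91 thousand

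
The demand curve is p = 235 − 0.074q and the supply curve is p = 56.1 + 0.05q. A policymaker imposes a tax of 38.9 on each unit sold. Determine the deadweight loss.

Competitive equilibrium: 235 − 0.074q = 56.1 + 0.05q → q* = 1442.7419, p* = 128.2371.
With the tax, the buyer price exceeds the seller price by 38.9: (235 − 0.074q) − (56.1 + 0.05q) = 38.9 → q' = 1129.0323.
Δq = 1442.7419 − 1129.0323 = 313.7096; the wedge equals the tax, 38.9.
The triangle = ½ × 313.7096 × 38.9 = 6101.65.

6101.65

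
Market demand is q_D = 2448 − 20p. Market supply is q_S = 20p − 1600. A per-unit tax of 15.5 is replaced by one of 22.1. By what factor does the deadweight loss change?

2.033

In inverse form: demand p = 122.4 − 0.05q, supply p = 80 + 0.05q.
Competitive equilibrium: 122.4 − 0.05q = 80 + 0.05q → q* = 424, p* = 101.2.
For a per-unit tax t: Δq = t/0.1, so DWL = ½·t·(t/0.1) = t²/0.2.
At t = 15.5: DWL = 1201.25. At t = 22.1: DWL = 2442.05.
Ratio = (22.1/15.5)² = 2.033.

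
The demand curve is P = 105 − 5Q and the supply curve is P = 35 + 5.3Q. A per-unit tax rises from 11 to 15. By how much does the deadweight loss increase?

Competitive equilibrium: 105 − 5Q = 35 + 5.3Q → Q* = 6.7961, P* = 71.0194.
For a per-unit tax t: ΔQ = t/10.3, so DWL = ½·t·(t/10.3) = t²/20.6.
At t = 11: DWL = 5.874. At t = 15: DWL = 10.922.
Increase = 10.922 − 5.874 = 5.05.

5.05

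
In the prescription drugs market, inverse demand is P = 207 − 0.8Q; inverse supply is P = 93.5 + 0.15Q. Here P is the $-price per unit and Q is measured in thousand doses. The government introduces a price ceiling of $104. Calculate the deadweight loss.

$1162.63 thousand

Competitive equilibrium: 207 − 0.8Q = 93.5 + 0.15Q → Q* = 119.4737, P* = 111.4211.
At the ceiling P = 104, quantity supplied = (104 − 93.5)/0.15 = 70.
Willingness to pay at Q' = 70: 207 − 0.8·70 = 151.
ΔQ = 119.4737 − 70 = 49.4737; wedge = 151 − 104 = 47.
DWL = ½ × 49.4737 × 47 = $1162.63 thousand.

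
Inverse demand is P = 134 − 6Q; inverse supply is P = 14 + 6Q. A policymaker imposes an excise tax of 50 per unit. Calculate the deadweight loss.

104.17

Competitive equilibrium: 134 − 6Q = 14 + 6Q → Q* = 10, P* = 74.
With the tax, the buyer price exceeds the seller price by 50: (134 − 6Q) − (14 + 6Q) = 50 → Q' = 5.8333.
ΔQ = 10 − 5.8333 = 4.1667; the wedge equals the tax, 50.
Welfare loss = ½ × 4.1667 × 50 = 104.17.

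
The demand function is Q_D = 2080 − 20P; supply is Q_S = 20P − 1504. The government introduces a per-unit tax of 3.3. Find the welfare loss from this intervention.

54.45

In inverse form: demand P = 104 − 0.05Q, supply P = 75.2 + 0.05Q.
Competitive equilibrium: 104 − 0.05Q = 75.2 + 0.05Q → Q* = 288, P* = 89.6.
With the tax, the buyer price exceeds the seller price by 3.3: (104 − 0.05Q) − (75.2 + 0.05Q) = 3.3 → Q' = 255.
ΔQ = 288 − 255 = 33; the wedge equals the tax, 3.3.
DWL = ½ × 33 × 3.3 = 54.45.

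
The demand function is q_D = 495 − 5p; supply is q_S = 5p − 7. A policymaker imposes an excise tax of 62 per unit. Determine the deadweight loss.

In inverse form: demand p = 99 − 0.2q, supply p = 1.4 + 0.2q.
Competitive equilibrium: 99 − 0.2q = 1.4 + 0.2q → q* = 244, p* = 50.2.
With the tax, the buyer price exceeds the seller price by 62: (99 − 0.2q) − (1.4 + 0.2q) = 62 → q' = 89.
Δq = 244 − 89 = 155; the wedge equals the tax, 62.
DWL = ½ × 155 × 62 = 4805.

4805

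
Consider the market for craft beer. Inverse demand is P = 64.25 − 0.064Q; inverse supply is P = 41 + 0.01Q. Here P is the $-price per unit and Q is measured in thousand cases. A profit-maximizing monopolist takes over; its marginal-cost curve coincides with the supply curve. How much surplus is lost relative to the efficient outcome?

Competitive equilibrium: 64.25 − 0.064Q = 41 + 0.01Q → Q* = 314.1892, P* = 44.1419.
Marginal revenue: MR = 64.25 − 0.128Q. Set MR = MC: 64.25 − 0.128Q = 41 + 0.01Q → Q_m = 168.4783.
Price P_m = 64.25 − 0.064·168.4783 = 53.4674; MC(Q_m) = 41 + 0.01·168.4783 = 42.6848.
Competitive Q* = 314.1892, so ΔQ = 145.7109; wedge = 53.4674 − 42.6848 = 10.7826.
The triangle = ½ × 145.7109 × 10.7826 = $785.57 thousand.

$785.57 thousand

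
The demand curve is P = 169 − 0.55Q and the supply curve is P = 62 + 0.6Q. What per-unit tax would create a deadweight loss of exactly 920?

46

Competitive equilibrium: 169 − 0.55Q = 62 + 0.6Q → Q* = 93.0435, P* = 117.8261.
A tax t gives ΔQ = t/1.15 and wedge t, so DWL = t²/2.3.
t²/2.3 = 920 → t² = 2116 → t = 46.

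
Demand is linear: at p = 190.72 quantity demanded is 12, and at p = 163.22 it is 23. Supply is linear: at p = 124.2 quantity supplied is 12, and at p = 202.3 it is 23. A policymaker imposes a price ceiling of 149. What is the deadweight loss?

56.68

Demand slope = (163.22 − 190.72)/(23 − 12) = −2.5, so p = 220.72 − 2.5q.
Supply slope = (202.3 − 124.2)/(23 − 12) = 7.1, so p = 39 + 7.1q.
Competitive equilibrium: 220.72 − 2.5q = 39 + 7.1q → q* = 18.9292, p* = 173.3971.
At the ceiling p = 149, quantity supplied = (149 − 39)/7.1 = 15.493.
Willingness to pay at q' = 15.493: 220.72 − 2.5·15.493 = 181.9875.
Δq = 18.9292 − 15.493 = 3.4362; wedge = 181.9875 − 149 = 32.9875.
DWL = ½ × 3.4362 × 32.9875 = 56.68.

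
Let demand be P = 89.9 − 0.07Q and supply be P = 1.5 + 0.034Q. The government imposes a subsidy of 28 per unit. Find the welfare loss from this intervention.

Competitive equilibrium: 89.9 − 0.07Q = 1.5 + 0.034Q → Q* = 850, P* = 30.4.
The subsidy lowers effective supply by 28: P = 0.034Q − 26.5.
New quantity: 89.9 − 0.07Q = 0.034Q − 26.5 → Q' = 1119.2308.
Overproduction ΔQ = 1119.2308 − 850 = 269.2308; wedge = subsidy = 28.
Welfare loss = ½ × 269.2308 × 28 = 3769.23.

3769.23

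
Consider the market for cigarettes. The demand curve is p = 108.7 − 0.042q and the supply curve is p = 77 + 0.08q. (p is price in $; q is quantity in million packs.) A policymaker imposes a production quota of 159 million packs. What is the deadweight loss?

Competitive equilibrium: 108.7 − 0.042q = 77 + 0.08q → q* = 259.8361, p* = 97.7869.
At q = 159: demand price = 108.7 − 0.042·159 = 102.022; supply price = 77 + 0.08·159 = 89.72.
Δq = 259.8361 − 159 = 100.8361; wedge = 102.022 − 89.72 = 12.302.
Welfare loss = ½ × 100.8361 × 12.302 = $620.24 million.

$620.24 million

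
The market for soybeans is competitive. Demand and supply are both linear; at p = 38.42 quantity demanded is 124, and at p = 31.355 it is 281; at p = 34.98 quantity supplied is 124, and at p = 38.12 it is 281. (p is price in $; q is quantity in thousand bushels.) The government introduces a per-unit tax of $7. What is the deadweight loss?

$376.92 thousand

Demand slope = (31.355 − 38.42)/(281 − 124) = −0.045, so p = 44 − 0.045q.
Supply slope = (38.12 − 34.98)/(281 − 124) = 0.02, so p = 32.5 + 0.02q.
Competitive equilibrium: 44 − 0.045q = 32.5 + 0.02q → q* = 176.9231, p* = 36.0385.
With the tax, the buyer price exceeds the seller price by 7: (44 − 0.045q) − (32.5 + 0.02q) = 7 → q' = 69.2308.
Δq = 176.9231 − 69.2308 = 107.6923; the wedge equals the tax, 7.
Deadweight loss = ½ × 107.6923 × 7 = $376.92 thousand.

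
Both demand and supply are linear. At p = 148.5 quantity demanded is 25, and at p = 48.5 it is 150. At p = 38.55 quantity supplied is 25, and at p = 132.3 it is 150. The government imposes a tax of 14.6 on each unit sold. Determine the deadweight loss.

Demand slope = (48.5 − 148.5)/(150 − 25) = −0.8, so p = 168.5 − 0.8q.
Supply slope = (132.3 − 38.55)/(150 − 25) = 0.75, so p = 19.8 + 0.75q.
Competitive equilibrium: 168.5 − 0.8q = 19.8 + 0.75q → q* = 95.9355, p* = 91.7516.
With the tax, the buyer price exceeds the seller price by 14.6: (168.5 − 0.8q) − (19.8 + 0.75q) = 14.6 → q' = 86.5161.
Δq = 95.9355 − 86.5161 = 9.4194; the wedge equals the tax, 14.6.
Deadweight loss = ½ × 9.4194 × 14.6 = 68.76.

68.76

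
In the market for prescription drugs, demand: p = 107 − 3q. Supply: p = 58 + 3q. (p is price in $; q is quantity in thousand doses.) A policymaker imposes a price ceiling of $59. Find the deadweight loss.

$184.08 thousand

Competitive equilibrium: 107 − 3q = 58 + 3q → q* = 8.16667, p* = 82.5.
At the ceiling p = 59, quantity supplied = (59 − 58)/3 = 0.33333.
Willingness to pay at q' = 0.33333: 107 − 3·0.33333 = 106.00001.
Δq = 8.16667 − 0.33333 = 7.83334; wedge = 106.00001 − 59 = 47.00001.
The triangle = ½ × 7.83334 × 47.00001 = $184.08 thousand.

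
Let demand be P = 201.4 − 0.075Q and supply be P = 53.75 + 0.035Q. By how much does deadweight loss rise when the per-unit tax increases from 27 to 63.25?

14870.74

Competitive equilibrium: 201.4 − 0.075Q = 53.75 + 0.035Q → Q* = 1342.2727, P* = 100.7295.
For a per-unit tax t: ΔQ = t/0.11, so DWL = ½·t·(t/0.11) = t²/0.22.
At t = 27: DWL = 3313.636. At t = 63.25: DWL = 18184.375.
Increase = 18184.375 − 3313.636 = 14870.74.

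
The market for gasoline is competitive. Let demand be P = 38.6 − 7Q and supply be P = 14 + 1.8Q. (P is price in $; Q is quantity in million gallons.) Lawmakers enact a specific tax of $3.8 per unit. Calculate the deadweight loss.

Competitive equilibrium: 38.6 − 7Q = 14 + 1.8Q → Q* = 2.7955, P* = 19.0318.
With the tax, the buyer price exceeds the seller price by 3.8: (38.6 − 7Q) − (14 + 1.8Q) = 3.8 → Q' = 2.3636.
ΔQ = 2.7955 − 2.3636 = 0.4319; the wedge equals the tax, 3.8.
DWL = ½ × 0.4319 × 3.8 = $0.82 million.

$0.82 million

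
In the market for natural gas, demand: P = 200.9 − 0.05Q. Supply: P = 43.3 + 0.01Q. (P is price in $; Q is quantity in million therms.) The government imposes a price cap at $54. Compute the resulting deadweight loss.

Competitive equilibrium: 200.9 − 0.05Q = 43.3 + 0.01Q → Q* = 2626.6667, P* = 69.5667.
At the ceiling P = 54, quantity supplied = (54 − 43.3)/0.01 = 1070.
Willingness to pay at Q' = 1070: 200.9 − 0.05·1070 = 147.4.
ΔQ = 2626.6667 − 1070 = 1556.6667; wedge = 147.4 − 54 = 93.4.
The triangle = ½ × 1556.6667 × 93.4 = $72696.33 million.

$72696.33 million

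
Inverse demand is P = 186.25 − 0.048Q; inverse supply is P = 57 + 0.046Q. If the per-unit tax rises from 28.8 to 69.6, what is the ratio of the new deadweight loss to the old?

Competitive equilibrium: 186.25 − 0.048Q = 57 + 0.046Q → Q* = 1375, P* = 120.25.
For a per-unit tax t: ΔQ = t/0.094, so DWL = ½·t·(t/0.094) = t²/0.188.
At t = 28.8: DWL = 4411.915. At t = 69.6: DWL = 25766.809.
Ratio = (69.6/28.8)² = 5.840.

5.840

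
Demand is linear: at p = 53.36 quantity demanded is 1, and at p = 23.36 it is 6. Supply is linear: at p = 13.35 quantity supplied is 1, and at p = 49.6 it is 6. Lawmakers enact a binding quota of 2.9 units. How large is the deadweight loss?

8.30

Demand slope = (23.36 − 53.36)/(6 − 1) = −6, so p = 59.36 − 6q.
Supply slope = (49.6 − 13.35)/(6 − 1) = 7.25, so p = 6.1 + 7.25q.
Competitive equilibrium: 59.36 − 6q = 6.1 + 7.25q → q* = 4.0196, p* = 35.2423.
At q = 2.9: demand price = 59.36 − 6·2.9 = 41.96; supply price = 6.1 + 7.25·2.9 = 27.125.
Δq = 4.0196 − 2.9 = 1.1196; wedge = 41.96 − 27.125 = 14.835.
DWL = ½ × 1.1196 × 14.835 = 8.30.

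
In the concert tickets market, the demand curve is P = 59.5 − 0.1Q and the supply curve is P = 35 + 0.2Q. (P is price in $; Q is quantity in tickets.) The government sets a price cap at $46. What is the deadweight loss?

$106.67

Competitive equilibrium: 59.5 − 0.1Q = 35 + 0.2Q → Q* = 81.6667, P* = 51.3333.
At the ceiling P = 46, quantity supplied = (46 − 35)/0.2 = 55.
Willingness to pay at Q' = 55: 59.5 − 0.1·55 = 54.
ΔQ = 81.6667 − 55 = 26.6667; wedge = 54 − 46 = 8.
Deadweight loss = ½ × 26.6667 × 8 = $106.67.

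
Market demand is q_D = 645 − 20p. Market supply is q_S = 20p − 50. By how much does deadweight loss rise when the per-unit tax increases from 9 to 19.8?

1555.20

In inverse form: demand p = 32.25 − 0.05q, supply p = 2.5 + 0.05q.
Competitive equilibrium: 32.25 − 0.05q = 2.5 + 0.05q → q* = 297.5, p* = 17.375.
For a per-unit tax t: Δq = t/0.1, so DWL = ½·t·(t/0.1) = t²/0.2.
At t = 9: DWL = 405. At t = 19.8: DWL = 1960.2.
Increase = 1960.2 − 405 = 1555.20.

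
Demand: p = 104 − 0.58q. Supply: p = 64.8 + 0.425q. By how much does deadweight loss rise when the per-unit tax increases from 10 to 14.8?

Competitive equilibrium: 104 − 0.58q = 64.8 + 0.425q → q* = 39.005, p* = 81.3771.
For a per-unit tax t: Δq = t/1.005, so DWL = ½·t·(t/1.005) = t²/2.01.
At t = 10: DWL = 49.751. At t = 14.8: DWL = 108.975.
Increase = 108.975 − 49.751 = 59.22.

59.22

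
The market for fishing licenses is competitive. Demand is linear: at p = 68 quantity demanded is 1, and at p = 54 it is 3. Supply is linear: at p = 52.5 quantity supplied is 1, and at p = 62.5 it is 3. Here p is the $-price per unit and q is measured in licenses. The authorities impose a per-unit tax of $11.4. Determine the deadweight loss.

$5.415

Demand slope = (54 − 68)/(3 − 1) = −7, so p = 75 − 7q.
Supply slope = (62.5 − 52.5)/(3 − 1) = 5, so p = 47.5 + 5q.
Competitive equilibrium: 75 − 7q = 47.5 + 5q → q* = 2.2917, p* = 58.9583.
With the tax, the buyer price exceeds the seller price by 11.4: (75 − 7q) − (47.5 + 5q) = 11.4 → q' = 1.3417.
Δq = 2.2917 − 1.3417 = 0.95; the wedge equals the tax, 11.4.
Deadweight loss = ½ × 0.95 × 11.4 = $5.415.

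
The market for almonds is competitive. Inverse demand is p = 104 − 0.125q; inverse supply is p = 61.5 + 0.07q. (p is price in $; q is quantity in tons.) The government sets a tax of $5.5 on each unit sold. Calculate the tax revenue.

$1043.59

Competitive equilibrium: 104 − 0.125q = 61.5 + 0.07q → q* = 217.9487, p* = 76.7564.
With the tax, the buyer price exceeds the seller price by 5.5: (104 − 0.125q) − (61.5 + 0.07q) = 5.5 → q' = 189.7436.
Tax revenue = 5.5 × 189.7436 = $1043.59.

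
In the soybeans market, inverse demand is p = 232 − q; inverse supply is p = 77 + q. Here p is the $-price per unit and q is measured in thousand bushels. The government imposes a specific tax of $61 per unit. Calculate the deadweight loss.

$930.25 thousand

Competitive equilibrium: 232 − q = 77 + q → q* = 77.5, p* = 154.5.
With the tax, the buyer price exceeds the seller price by 61: (232 − q) − (77 + q) = 61 → q' = 47.
Δq = 77.5 − 47 = 30.5; the wedge equals the tax, 61.
DWL = ½ × 30.5 × 61 = $930.25 thousand.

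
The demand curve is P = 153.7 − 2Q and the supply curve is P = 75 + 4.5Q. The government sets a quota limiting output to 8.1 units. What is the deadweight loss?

52.20

Competitive equilibrium: 153.7 − 2Q = 75 + 4.5Q → Q* = 12.1077, P* = 129.4846.
At Q = 8.1: demand price = 153.7 − 2·8.1 = 137.5; supply price = 75 + 4.5·8.1 = 111.45.
ΔQ = 12.1077 − 8.1 = 4.0077; wedge = 137.5 − 111.45 = 26.05.
The triangle = ½ × 4.0077 × 26.05 = 52.20.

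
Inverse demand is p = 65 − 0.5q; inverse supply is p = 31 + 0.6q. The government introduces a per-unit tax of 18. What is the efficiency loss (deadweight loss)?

147.27

Competitive equilibrium: 65 − 0.5q = 31 + 0.6q → q* = 30.9091, p* = 49.5455.
With the tax, the buyer price exceeds the seller price by 18: (65 − 0.5q) − (31 + 0.6q) = 18 → q' = 14.5455.
Δq = 30.9091 − 14.5455 = 16.3636; the wedge equals the tax, 18.
The triangle = ½ × 16.3636 × 18 = 147.27.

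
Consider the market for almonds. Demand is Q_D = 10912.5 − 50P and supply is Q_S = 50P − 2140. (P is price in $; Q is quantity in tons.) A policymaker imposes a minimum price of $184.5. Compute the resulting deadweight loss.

In inverse form: demand P = 218.25 − 0.02Q, supply P = 42.8 + 0.02Q.
Competitive equilibrium: 218.25 − 0.02Q = 42.8 + 0.02Q → Q* = 4386.25, P* = 130.525.
At the floor P = 184.5, quantity demanded = (218.25 − 184.5)/0.02 = 1687.5.
Sellers' marginal cost at Q' = 1687.5: 42.8 + 0.02·1687.5 = 76.55.
ΔQ = 4386.25 − 1687.5 = 2698.75; wedge = 184.5 − 76.55 = 107.95.
Welfare loss = ½ × 2698.75 × 107.95 = $145665.03.

$145665.03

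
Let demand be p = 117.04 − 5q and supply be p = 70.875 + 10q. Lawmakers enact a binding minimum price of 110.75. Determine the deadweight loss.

Competitive equilibrium: 117.04 − 5q = 70.875 + 10q → q* = 3.0777, p* = 101.6517.
At the floor p = 110.75, quantity demanded = (117.04 − 110.75)/5 = 1.258.
Sellers' marginal cost at q' = 1.258: 70.875 + 10·1.258 = 83.455.
Δq = 3.0777 − 1.258 = 1.8197; wedge = 110.75 − 83.455 = 27.295.
Welfare loss = ½ × 1.8197 × 27.295 = 24.83.

24.83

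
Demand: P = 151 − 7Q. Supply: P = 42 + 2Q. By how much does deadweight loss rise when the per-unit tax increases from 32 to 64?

170.67

Competitive equilibrium: 151 − 7Q = 42 + 2Q → Q* = 12.1111, P* = 66.2222.
For a per-unit tax t: ΔQ = t/9, so DWL = ½·t·(t/9) = t²/18.
At t = 32: DWL = 56.889. At t = 64: DWL = 227.556.
Increase = 227.556 − 56.889 = 170.67.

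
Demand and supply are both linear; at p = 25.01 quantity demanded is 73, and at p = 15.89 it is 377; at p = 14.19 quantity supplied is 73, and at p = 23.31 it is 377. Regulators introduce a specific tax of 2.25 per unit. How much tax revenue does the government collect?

485.625

Demand slope = (15.89 − 25.01)/(377 − 73) = −0.03, so p = 27.2 − 0.03q.
Supply slope = (23.31 − 14.19)/(377 − 73) = 0.03, so p = 12 + 0.03q.
Competitive equilibrium: 27.2 − 0.03q = 12 + 0.03q → q* = 253.3333, p* = 19.6.
With the tax, the buyer price exceeds the seller price by 2.25: (27.2 − 0.03q) − (12 + 0.03q) = 2.25 → q' = 215.8333.
Tax revenue = 2.25 × 215.8333 = 485.625.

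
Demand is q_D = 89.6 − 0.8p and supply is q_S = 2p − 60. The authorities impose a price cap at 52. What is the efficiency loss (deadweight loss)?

7.14

In inverse form: demand p = 112 − 1.25q, supply p = 30 + 0.5q.
Competitive equilibrium: 112 − 1.25q = 30 + 0.5q → q* = 46.8571, p* = 53.4286.
At the ceiling p = 52, quantity supplied = (52 − 30)/0.5 = 44.
Willingness to pay at q' = 44: 112 − 1.25·44 = 57.
Δq = 46.8571 − 44 = 2.8571; wedge = 57 − 52 = 5.
DWL = ½ × 2.8571 × 5 = 7.14.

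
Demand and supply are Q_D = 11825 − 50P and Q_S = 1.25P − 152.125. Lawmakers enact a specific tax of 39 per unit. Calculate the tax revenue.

In inverse form: demand P = 236.5 − 0.02Q, supply P = 121.7 + 0.8Q.
Competitive equilibrium: 236.5 − 0.02Q = 121.7 + 0.8Q → Q* = 140, P* = 233.7.
With the tax, the buyer price exceeds the seller price by 39: (236.5 − 0.02Q) − (121.7 + 0.8Q) = 39 → Q' = 92.439.
Tax revenue = 39 × 92.439 = 3605.12.

3605.12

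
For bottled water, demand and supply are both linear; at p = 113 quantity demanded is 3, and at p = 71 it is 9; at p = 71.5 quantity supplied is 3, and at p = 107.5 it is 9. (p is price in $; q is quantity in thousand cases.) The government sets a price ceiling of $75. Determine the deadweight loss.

$44.24 thousand

Demand slope = (71 − 113)/(9 − 3) = −7, so p = 134 − 7q.
Supply slope = (107.5 − 71.5)/(9 − 3) = 6, so p = 53.5 + 6q.
Competitive equilibrium: 134 − 7q = 53.5 + 6q → q* = 6.1923, p* = 90.6538.
At the ceiling p = 75, quantity supplied = (75 − 53.5)/6 = 3.5833.
Willingness to pay at q' = 3.5833: 134 − 7·3.5833 = 108.9169.
Δq = 6.1923 − 3.5833 = 2.609; wedge = 108.9169 − 75 = 33.9169.
The triangle = ½ × 2.609 × 33.9169 = $44.24 thousand.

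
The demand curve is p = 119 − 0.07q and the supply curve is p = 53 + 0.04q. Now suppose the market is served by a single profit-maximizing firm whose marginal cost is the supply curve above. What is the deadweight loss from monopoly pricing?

2994.44

Competitive equilibrium: 119 − 0.07q = 53 + 0.04q → q* = 600, p* = 77.
Marginal revenue: MR = 119 − 0.14q. Set MR = MC: 119 − 0.14q = 53 + 0.04q → q_m = 366.6667.
Price p_m = 119 − 0.07·366.6667 = 93.3333; MC(q_m) = 53 + 0.04·366.6667 = 67.6667.
Competitive q* = 600, so Δq = 233.3333; wedge = 93.3333 − 67.6667 = 25.6666.
Deadweight loss = ½ × 233.3333 × 25.6666 = 2994.44.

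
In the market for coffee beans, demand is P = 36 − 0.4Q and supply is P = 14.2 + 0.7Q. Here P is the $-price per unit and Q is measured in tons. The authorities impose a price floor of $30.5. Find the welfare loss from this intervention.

$20.25

Competitive equilibrium: 36 − 0.4Q = 14.2 + 0.7Q → Q* = 19.8182, P* = 28.0727.
At the floor P = 30.5, quantity demanded = (36 − 30.5)/0.4 = 13.75.
Sellers' marginal cost at Q' = 13.75: 14.2 + 0.7·13.75 = 23.825.
ΔQ = 19.8182 − 13.75 = 6.0682; wedge = 30.5 − 23.825 = 6.675.
DWL = ½ × 6.0682 × 6.675 = $20.25.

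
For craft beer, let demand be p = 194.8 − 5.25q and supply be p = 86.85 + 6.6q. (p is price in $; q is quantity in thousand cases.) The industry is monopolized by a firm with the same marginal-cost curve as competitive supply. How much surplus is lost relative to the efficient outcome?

$46.35 thousand

Competitive equilibrium: 194.8 − 5.25q = 86.85 + 6.6q → q* = 9.1097, p* = 146.9741.
Marginal revenue: MR = 194.8 − 10.5q. Set MR = MC: 194.8 − 10.5q = 86.85 + 6.6q → q_m = 6.3129.
Price p_m = 194.8 − 5.25·6.3129 = 161.6573; MC(q_m) = 86.85 + 6.6·6.3129 = 128.5151.
Competitive q* = 9.1097, so Δq = 2.7968; wedge = 161.6573 − 128.5151 = 33.1422.
Welfare loss = ½ × 2.7968 × 33.1422 = $46.35 thousand.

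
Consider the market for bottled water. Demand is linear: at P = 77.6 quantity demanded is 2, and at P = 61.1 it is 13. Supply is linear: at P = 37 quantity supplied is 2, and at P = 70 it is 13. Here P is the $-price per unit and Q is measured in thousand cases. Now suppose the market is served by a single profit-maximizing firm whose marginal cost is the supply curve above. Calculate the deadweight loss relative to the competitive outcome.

Demand slope = (61.1 − 77.6)/(13 − 2) = −1.5, so P = 80.6 − 1.5Q.
Supply slope = (70 − 37)/(13 − 2) = 3, so P = 31 + 3Q.
Competitive equilibrium: 80.6 − 1.5Q = 31 + 3Q → Q* = 11.0222, P* = 64.0667.
Marginal revenue: MR = 80.6 − 3Q. Set MR = MC: 80.6 − 3Q = 31 + 3Q → Q_m = 8.2667.
Price P_m = 80.6 − 1.5·8.2667 = 68.2; MC(Q_m) = 31 + 3·8.2667 = 55.8001.
Competitive Q* = 11.0222, so ΔQ = 2.7555; wedge = 68.2 − 55.8001 = 12.3999.
Welfare loss = ½ × 2.7555 × 12.3999 = $17.08 thousand.

$17.08 thousand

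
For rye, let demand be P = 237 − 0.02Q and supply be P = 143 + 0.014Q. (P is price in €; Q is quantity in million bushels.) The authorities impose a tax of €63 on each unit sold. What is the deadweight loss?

Competitive equilibrium: 237 − 0.02Q = 143 + 0.014Q → Q* = 2764.7059, P* = 181.7059.
With the tax, the buyer price exceeds the seller price by 63: (237 − 0.02Q) − (143 + 0.014Q) = 63 → Q' = 911.7647.
ΔQ = 2764.7059 − 911.7647 = 1852.9412; the wedge equals the tax, 63.
The triangle = ½ × 1852.9412 × 63 = €58367.65 million.

€58367.65 million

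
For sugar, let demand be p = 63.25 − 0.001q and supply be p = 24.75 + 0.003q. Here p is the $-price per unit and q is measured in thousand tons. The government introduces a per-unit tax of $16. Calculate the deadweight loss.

$32000 thousand

Competitive equilibrium: 63.25 − 0.001q = 24.75 + 0.003q → q* = 9625, p* = 53.625.
With the tax, the buyer price exceeds the seller price by 16: (63.25 − 0.001q) − (24.75 + 0.003q) = 16 → q' = 5625.
Δq = 9625 − 5625 = 4000; the wedge equals the tax, 16.
The triangle = ½ × 4000 × 16 = $32000 thousand.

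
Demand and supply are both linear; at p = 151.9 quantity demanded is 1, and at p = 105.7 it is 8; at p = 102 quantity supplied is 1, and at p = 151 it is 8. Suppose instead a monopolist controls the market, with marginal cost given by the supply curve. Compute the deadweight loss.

15.83

Demand slope = (105.7 − 151.9)/(8 − 1) = −6.6, so p = 158.5 − 6.6q.
Supply slope = (151 − 102)/(8 − 1) = 7, so p = 95 + 7q.
Competitive equilibrium: 158.5 − 6.6q = 95 + 7q → q* = 4.66912, p* = 127.68382.
Marginal revenue: MR = 158.5 − 13.2q. Set MR = MC: 158.5 − 13.2q = 95 + 7q → q_m = 3.14356.
Price p_m = 158.5 − 6.6·3.14356 = 137.7525; MC(q_m) = 95 + 7·3.14356 = 117.00492.
Competitive q* = 4.66912, so Δq = 1.52556; wedge = 137.7525 − 117.00492 = 20.74758.
Deadweight loss = ½ × 1.52556 × 20.74758 = 15.83.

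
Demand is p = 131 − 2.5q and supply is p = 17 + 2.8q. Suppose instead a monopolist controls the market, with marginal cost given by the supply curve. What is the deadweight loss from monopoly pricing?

125.95

Competitive equilibrium: 131 − 2.5q = 17 + 2.8q → q* = 21.5094, p* = 77.2264.
Marginal revenue: MR = 131 − 5q. Set MR = MC: 131 − 5q = 17 + 2.8q → q_m = 14.6154.
Price p_m = 131 − 2.5·14.6154 = 94.4615; MC(q_m) = 17 + 2.8·14.6154 = 57.9231.
Competitive q* = 21.5094, so Δq = 6.894; wedge = 94.4615 − 57.9231 = 36.5384.
The triangle = ½ × 6.894 × 36.5384 = 125.95.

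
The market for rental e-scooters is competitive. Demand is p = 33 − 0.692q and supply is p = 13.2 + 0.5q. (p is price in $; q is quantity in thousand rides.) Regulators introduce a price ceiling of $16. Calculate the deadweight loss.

$72.26 thousand

Competitive equilibrium: 33 − 0.692q = 13.2 + 0.5q → q* = 16.6107, p* = 21.5054.
At the ceiling p = 16, quantity supplied = (16 − 13.2)/0.5 = 5.6.
Willingness to pay at q' = 5.6: 33 − 0.692·5.6 = 29.1248.
Δq = 16.6107 − 5.6 = 11.0107; wedge = 29.1248 − 16 = 13.1248.
Welfare loss = ½ × 11.0107 × 13.1248 = $72.26 thousand.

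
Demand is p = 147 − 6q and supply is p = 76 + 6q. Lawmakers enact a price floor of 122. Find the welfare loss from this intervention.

Competitive equilibrium: 147 − 6q = 76 + 6q → q* = 5.9167, p* = 111.5.
At the floor p = 122, quantity demanded = (147 − 122)/6 = 4.1667.
Sellers' marginal cost at q' = 4.1667: 76 + 6·4.1667 = 101.0002.
Δq = 5.9167 − 4.1667 = 1.75; wedge = 122 − 101.0002 = 20.9998.
Deadweight loss = ½ × 1.75 × 20.9998 = 18.375.

18.375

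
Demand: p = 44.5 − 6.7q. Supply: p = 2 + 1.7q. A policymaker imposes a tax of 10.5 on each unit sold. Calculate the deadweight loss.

6.56

Competitive equilibrium: 44.5 − 6.7q = 2 + 1.7q → q* = 5.0595, p* = 10.6012.
With the tax, the buyer price exceeds the seller price by 10.5: (44.5 − 6.7q) − (2 + 1.7q) = 10.5 → q' = 3.8095.
Δq = 5.0595 − 3.8095 = 1.25; the wedge equals the tax, 10.5.
Deadweight loss = ½ × 1.25 × 10.5 = 6.56.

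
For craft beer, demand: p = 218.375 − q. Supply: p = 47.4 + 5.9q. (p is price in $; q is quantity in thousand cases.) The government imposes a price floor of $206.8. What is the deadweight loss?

Competitive equilibrium: 218.375 − q = 47.4 + 5.9q → q* = 24.779, p* = 193.596.
At the floor p = 206.8, quantity demanded = (218.375 − 206.8)/1 = 11.575.
Sellers' marginal cost at q' = 11.575: 47.4 + 5.9·11.575 = 115.6925.
Δq = 24.779 − 11.575 = 13.204; wedge = 206.8 − 115.6925 = 91.1075.
The triangle = ½ × 13.204 × 91.1075 = $601.49 thousand.

$601.49 thousand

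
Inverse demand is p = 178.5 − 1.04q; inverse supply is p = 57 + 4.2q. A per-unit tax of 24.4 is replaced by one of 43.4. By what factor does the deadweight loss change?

3.164

Competitive equilibrium: 178.5 − 1.04q = 57 + 4.2q → q* = 23.187, p* = 154.3855.
For a per-unit tax t: Δq = t/5.24, so DWL = ½·t·(t/5.24) = t²/10.48.
At t = 24.4: DWL = 56.809. At t = 43.4: DWL = 179.729.
Ratio = (43.4/24.4)² = 3.164.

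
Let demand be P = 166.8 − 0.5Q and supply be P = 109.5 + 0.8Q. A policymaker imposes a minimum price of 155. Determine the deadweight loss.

Competitive equilibrium: 166.8 − 0.5Q = 109.5 + 0.8Q → Q* = 44.0769, P* = 144.7615.
At the floor P = 155, quantity demanded = (166.8 − 155)/0.5 = 23.6.
Sellers' marginal cost at Q' = 23.6: 109.5 + 0.8·23.6 = 128.38.
ΔQ = 44.0769 − 23.6 = 20.4769; wedge = 155 − 128.38 = 26.62.
The triangle = ½ × 20.4769 × 26.62 = 272.55.

272.55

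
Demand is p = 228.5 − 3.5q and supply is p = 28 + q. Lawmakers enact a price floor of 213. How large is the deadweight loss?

3622.89

Competitive equilibrium: 228.5 − 3.5q = 28 + q → q* = 44.5556, p* = 72.5556.
At the floor p = 213, quantity demanded = (228.5 − 213)/3.5 = 4.4286.
Sellers' marginal cost at q' = 4.4286: 28 + 1·4.4286 = 32.4286.
Δq = 44.5556 − 4.4286 = 40.127; wedge = 213 − 32.4286 = 180.5714.
Deadweight loss = ½ × 40.127 × 180.5714 = 3622.89.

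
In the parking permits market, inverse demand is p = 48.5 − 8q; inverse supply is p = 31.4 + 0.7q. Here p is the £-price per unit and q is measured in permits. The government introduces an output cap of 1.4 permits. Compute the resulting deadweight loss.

Competitive equilibrium: 48.5 − 8q = 31.4 + 0.7q → q* = 1.9655, p* = 32.7759.
At q = 1.4: demand price = 48.5 − 8·1.4 = 37.3; supply price = 31.4 + 0.7·1.4 = 32.38.
Δq = 1.9655 − 1.4 = 0.5655; wedge = 37.3 − 32.38 = 4.92.
The triangle = ½ × 0.5655 × 4.92 = £1.39.

£1.39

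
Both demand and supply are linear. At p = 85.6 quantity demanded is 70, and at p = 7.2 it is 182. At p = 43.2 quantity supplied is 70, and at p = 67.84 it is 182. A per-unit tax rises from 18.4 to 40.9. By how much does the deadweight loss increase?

725.14

Demand slope = (7.2 − 85.6)/(182 − 70) = −0.7, so p = 134.6 − 0.7q.
Supply slope = (67.84 − 43.2)/(182 − 70) = 0.22, so p = 27.8 + 0.22q.
Competitive equilibrium: 134.6 − 0.7q = 27.8 + 0.22q → q* = 116.087, p* = 53.3391.
For a per-unit tax t: Δq = t/0.92, so DWL = ½·t·(t/0.92) = t²/1.84.
At t = 18.4: DWL = 184. At t = 40.9: DWL = 909.136.
Increase = 909.136 − 184 = 725.14.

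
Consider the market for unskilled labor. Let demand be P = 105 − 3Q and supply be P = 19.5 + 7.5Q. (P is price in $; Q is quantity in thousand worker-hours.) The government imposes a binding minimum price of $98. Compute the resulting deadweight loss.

Competitive equilibrium: 105 − 3Q = 19.5 + 7.5Q → Q* = 8.1429, P* = 80.5714.
At the floor P = 98, quantity demanded = (105 − 98)/3 = 2.3333.
Sellers' marginal cost at Q' = 2.3333: 19.5 + 7.5·2.3333 = 36.9998.
ΔQ = 8.1429 − 2.3333 = 5.8096; wedge = 98 − 36.9998 = 61.0002.
DWL = ½ × 5.8096 × 61.0002 = $177.19 thousand.

$177.19 thousand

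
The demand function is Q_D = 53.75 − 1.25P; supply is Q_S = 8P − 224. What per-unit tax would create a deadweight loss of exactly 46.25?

In inverse form: demand P = 43 − 0.8Q, supply P = 28 + 0.125Q.
Competitive equilibrium: 43 − 0.8Q = 28 + 0.125Q → Q* = 16.2162, P* = 30.027.
A tax t gives ΔQ = t/0.925 and wedge t, so DWL = t²/1.85.
t²/1.85 = 46.25 → t² = 85.5625 → t = 9.25.

9.25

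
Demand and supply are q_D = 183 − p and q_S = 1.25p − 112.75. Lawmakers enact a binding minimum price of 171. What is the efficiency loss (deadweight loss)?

1408.18

In inverse form: demand p = 183 − q, supply p = 90.2 + 0.8q.
Competitive equilibrium: 183 − q = 90.2 + 0.8q → q* = 51.5556, p* = 131.4444.
At the floor p = 171, quantity demanded = (183 − 171)/1 = 12.
Sellers' marginal cost at q' = 12: 90.2 + 0.8·12 = 99.8.
Δq = 51.5556 − 12 = 39.5556; wedge = 171 − 99.8 = 71.2.
Welfare loss = ½ × 39.5556 × 71.2 = 1408.18.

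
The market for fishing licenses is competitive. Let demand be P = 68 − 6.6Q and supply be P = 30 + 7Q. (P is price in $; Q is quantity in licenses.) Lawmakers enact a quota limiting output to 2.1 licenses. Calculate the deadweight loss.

$3.28

Competitive equilibrium: 68 − 6.6Q = 30 + 7Q → Q* = 2.7941, P* = 49.5588.
At Q = 2.1: demand price = 68 − 6.6·2.1 = 54.14; supply price = 30 + 7·2.1 = 44.7.
ΔQ = 2.7941 − 2.1 = 0.6941; wedge = 54.14 − 44.7 = 9.44.
DWL = ½ × 0.6941 × 9.44 = $3.28.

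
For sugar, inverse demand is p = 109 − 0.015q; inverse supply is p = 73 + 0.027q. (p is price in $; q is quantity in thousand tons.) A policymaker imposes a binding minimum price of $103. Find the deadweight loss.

$4388.57 thousand

Competitive equilibrium: 109 − 0.015q = 73 + 0.027q → q* = 857.1429, p* = 96.1429.
At the floor p = 103, quantity demanded = (109 − 103)/0.015 = 400.
Sellers' marginal cost at q' = 400: 73 + 0.027·400 = 83.8.
Δq = 857.1429 − 400 = 457.1429; wedge = 103 − 83.8 = 19.2.
Deadweight loss = ½ × 457.1429 × 19.2 = $4388.57 thousand.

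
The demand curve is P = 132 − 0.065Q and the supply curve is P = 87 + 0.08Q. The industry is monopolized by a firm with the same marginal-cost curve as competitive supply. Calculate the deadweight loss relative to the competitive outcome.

Competitive equilibrium: 132 − 0.065Q = 87 + 0.08Q → Q* = 310.3448, P* = 111.8276.
Marginal revenue: MR = 132 − 0.13Q. Set MR = MC: 132 − 0.13Q = 87 + 0.08Q → Q_m = 214.2857.
Price P_m = 132 − 0.065·214.2857 = 118.0714; MC(Q_m) = 87 + 0.08·214.2857 = 104.1429.
Competitive Q* = 310.3448, so ΔQ = 96.0591; wedge = 118.0714 − 104.1429 = 13.9285.
The triangle = ½ × 96.0591 × 13.9285 = 668.98.

668.98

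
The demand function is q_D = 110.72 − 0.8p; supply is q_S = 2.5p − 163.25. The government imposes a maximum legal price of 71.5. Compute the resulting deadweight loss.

684.43

In inverse form: demand p = 138.4 − 1.25q, supply p = 65.3 + 0.4q.
Competitive equilibrium: 138.4 − 1.25q = 65.3 + 0.4q → q* = 44.303, p* = 83.0212.
At the ceiling p = 71.5, quantity supplied = (71.5 − 65.3)/0.4 = 15.5.
Willingness to pay at q' = 15.5: 138.4 − 1.25·15.5 = 119.025.
Δq = 44.303 − 15.5 = 28.803; wedge = 119.025 − 71.5 = 47.525.
The triangle = ½ × 28.803 × 47.525 = 684.43.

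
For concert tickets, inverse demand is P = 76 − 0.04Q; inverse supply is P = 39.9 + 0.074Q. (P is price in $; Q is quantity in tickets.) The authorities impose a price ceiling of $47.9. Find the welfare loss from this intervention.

$2479.31

Competitive equilibrium: 76 − 0.04Q = 39.9 + 0.074Q → Q* = 316.6667, P* = 63.3333.
At the ceiling P = 47.9, quantity supplied = (47.9 − 39.9)/0.074 = 108.1081.
Willingness to pay at Q' = 108.1081: 76 − 0.04·108.1081 = 71.6757.
ΔQ = 316.6667 − 108.1081 = 208.5586; wedge = 71.6757 − 47.9 = 23.7757.
Welfare loss = ½ × 208.5586 × 23.7757 = $2479.31.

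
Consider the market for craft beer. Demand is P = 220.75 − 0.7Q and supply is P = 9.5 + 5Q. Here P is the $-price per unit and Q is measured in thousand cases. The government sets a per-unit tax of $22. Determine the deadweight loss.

Competitive equilibrium: 220.75 − 0.7Q = 9.5 + 5Q → Q* = 37.0614, P* = 194.807.
With the tax, the buyer price exceeds the seller price by 22: (220.75 − 0.7Q) − (9.5 + 5Q) = 22 → Q' = 33.2018.
ΔQ = 37.0614 − 33.2018 = 3.8596; the wedge equals the tax, 22.
The triangle = ½ × 3.8596 × 22 = $42.46 thousand.

$42.46 thousand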